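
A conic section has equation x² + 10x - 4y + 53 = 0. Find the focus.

Only x is squared. Complete the square in x: (x + 5)² = 4(y - 7).
Vertex (-5, 7); 4p = 4 so p = 1. Opens up.
Focus is p units from the vertex along the axis: (h, k + p).

(-5, 8)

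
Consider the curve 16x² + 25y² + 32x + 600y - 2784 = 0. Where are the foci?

(-13, -12) and (11, -12)

Collect terms: 16(x² + 2x) + 25(y² + 24y) = 2784
16(x + 1)² + 25(y + 12)² = 2784 + 16 + 3600 = 6400
Dividing both sides by 6400: (x + 1)²/400 + (y + 12)²/256 = 1
Ellipse, center (-1, -12), major axis horizontal; a² = 400, b² = 256.
c² = a² - b² = 400 - 256 = 144, so c = 12.
Foci lie on the horizontal axis through the center: (h ± c, k).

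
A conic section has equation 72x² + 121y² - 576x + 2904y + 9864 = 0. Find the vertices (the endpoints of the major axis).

Group: 72(x² - 8x) + 121(y² + 24y) = -9864
Complete the square in x and y: 72(x - 4)² + 121(y + 12)² = -9864 + 1152 + 17424 = 8712
Divide through by 8712 to get (x - 4)²/121 + (y + 12)²/72 = 1.
Ellipse, center (4, -12), major axis horizontal; a² = 121, b² = 72.
a = 11. Vertices at (h ± a, k).

(-7, -12) and (15, -12)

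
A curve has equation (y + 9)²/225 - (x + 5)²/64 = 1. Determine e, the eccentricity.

Center (-5, -9). The positive term is the y-term, so the transverse axis is vertical; a² = 225, b² = 64.
c² = a² + b² = 289, so c = 17.
e = c/a = 17/15.

e = 17/15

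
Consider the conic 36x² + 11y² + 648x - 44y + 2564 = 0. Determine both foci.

(-9, -3) and (-9, 7)

Collect terms: 36(x² + 18x) + 11(y² - 4y) = -2564
Completing the square gives 36(x + 9)² + 11(y - 2)² = -2564 + 2916 + 44 = 396.
Divide by 396: (x + 9)²/11 + (y - 2)²/36 = 1
Ellipse, center (-9, 2), major axis vertical; a² = 36, b² = 11.
c² = a² - b² = 36 - 11 = 25, so c = 5.
Foci lie on the vertical axis through the center: (h, k ± c).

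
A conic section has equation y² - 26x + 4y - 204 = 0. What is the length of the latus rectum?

Only y is squared. Complete the square in y: (y + 2)² = 26(x + 8).
Vertex (-8, -2); 4p = 26 so p = 13/2. Opens right.
Latus rectum length = |4p| = 26.

26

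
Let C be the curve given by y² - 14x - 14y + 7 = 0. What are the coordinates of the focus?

(1/2, 7)

Only y is squared. Complete the square in y: (y - 7)² = 14(x + 3).
Vertex (-3, 7); 4p = 14 so p = 7/2. Opens right.
Focus is p units from the vertex along the axis: (h + p, k).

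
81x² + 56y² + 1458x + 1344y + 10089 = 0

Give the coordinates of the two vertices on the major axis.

(-9, -21) and (-9, -3)

81(x² + 18x) + 56(y² + 24y) = -10089
Completing the square gives 81(x + 9)² + 56(y + 12)² = -10089 + 6561 + 8064 = 4536.
Divide through by 4536 to get (x + 9)²/56 + (y + 12)²/81 = 1.
Ellipse, center (-9, -12), major axis vertical; a² = 81, b² = 56.
a = 9. Vertices at (h, k ± a).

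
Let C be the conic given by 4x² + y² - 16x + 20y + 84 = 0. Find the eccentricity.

e = √3/2

4(x² - 4x) + (y² + 20y) = -84
Complete the square in x and y: 4(x - 2)² + (y + 10)² = -84 + 16 + 100 = 32
Divide through by 32 to get (x - 2)²/8 + (y + 10)²/32 = 1.
Ellipse, center (2, -10), major axis vertical; a² = 32, b² = 8.
c² = a² - b² = 24, so c = 2√6.
e = c/a = 2√6/4√2 = √3/2.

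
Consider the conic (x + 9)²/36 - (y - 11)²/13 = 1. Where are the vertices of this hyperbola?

(-15, 11) and (-3, 11)

Center (-9, 11). The positive term is the x-term, so the transverse axis is horizontal; a² = 36, b² = 13.
a = 6. Vertices at (h ± a, k).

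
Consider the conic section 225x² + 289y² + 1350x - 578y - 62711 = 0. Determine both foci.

(-11, 1) and (5, 1)

Group the x- and y-terms: 225(x² + 6x) + 289(y² - 2y) = 62711
Completing the square gives 225(x + 3)² + 289(y - 1)² = 62711 + 2025 + 289 = 65025.
Divide by 65025: (x + 3)²/289 + (y - 1)²/225 = 1
Ellipse, center (-3, 1), major axis horizontal; a² = 289, b² = 225.
c² = a² - b² = 289 - 225 = 64, so c = 8.
Foci lie on the horizontal axis through the center: (h ± c, k).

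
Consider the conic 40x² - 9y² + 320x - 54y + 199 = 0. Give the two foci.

(-11, -3) and (3, -3)

Rearranging, 40(x² + 8x) -9(y² + 6y) = -199.
Complete the square: 40(x + 4)² -9(y + 3)² = -199 + 640 - 81 = 360
Divide by 360: (x + 4)²/9 - (y + 3)²/40 = 1
Hyperbola, center (-4, -3), transverse axis horizontal; a² = 9, b² = 40.
c² = a² + b² = 9 + 40 = 49, so c = 7.
Foci lie on the horizontal axis through the center: (h ± c, k).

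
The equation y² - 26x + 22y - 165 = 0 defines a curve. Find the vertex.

Only y is squared. Complete the square in y: (y + 11)² = 26(x + 11).
Vertex (-11, -11); 4p = 26 so p = 13/2. Opens right.

(-11, -11)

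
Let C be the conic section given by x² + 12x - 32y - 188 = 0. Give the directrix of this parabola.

y = -15

Only x is squared. Complete the square in x: (x + 6)² = 32(y + 7).
Vertex (-6, -7); 4p = 32 so p = 8. Opens up.
Directrix is the horizontal line y = k − p = -7 − (8) = -15.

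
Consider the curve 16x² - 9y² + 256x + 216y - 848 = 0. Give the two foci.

Rearranging, 16(x² + 16x) -9(y² - 24y) = 848.
Complete the square: 16(x + 8)² -9(y - 12)² = 848 + 1024 - 1296 = 576
Dividing both sides by 576: (x + 8)²/36 - (y - 12)²/64 = 1
Hyperbola, center (-8, 12), transverse axis horizontal; a² = 36, b² = 64.
c² = a² + b² = 36 + 64 = 100, so c = 10.
Foci lie on the horizontal axis through the center: (h ± c, k).

(-18, 12) and (2, 12)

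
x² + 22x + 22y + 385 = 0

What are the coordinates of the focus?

Only x is squared. Complete the square in x: (x + 11)² = -22(y + 12).
Vertex (-11, -12); 4p = -22 so p = -11/2. Opens down.
Focus is p units from the vertex along the axis: (h, k + p).

(-11, -35/2)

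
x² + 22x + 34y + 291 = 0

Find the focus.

(-11, -27/2)

Only x is squared. Complete the square in x: (x + 11)² = -34(y + 5).
Vertex (-11, -5); 4p = -34 so p = -17/2. Opens down.
Focus is p units from the vertex along the axis: (h, k + p).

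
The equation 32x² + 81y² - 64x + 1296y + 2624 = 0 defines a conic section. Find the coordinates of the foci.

Group: 32(x² - 2x) + 81(y² + 16y) = -2624
32(x - 1)² + 81(y + 8)² = -2624 + 32 + 5184 = 2592
Dividing both sides by 2592: (x - 1)²/81 + (y + 8)²/32 = 1
Ellipse, center (1, -8), major axis horizontal; a² = 81, b² = 32.
c² = a² - b² = 81 - 32 = 49, so c = 7.
Foci lie on the horizontal axis through the center: (h ± c, k).

(-6, -8) and (8, -8)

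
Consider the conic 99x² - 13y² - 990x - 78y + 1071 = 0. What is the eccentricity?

e = 4√91/13

99(x² - 10x) -13(y² + 6y) = -1071
Completing the square gives 99(x - 5)² -13(y + 3)² = -1071 + 2475 - 117 = 1287.
Divide through by 1287 to get (x - 5)²/13 - (y + 3)²/99 = 1.
Hyperbola, center (5, -3), transverse axis horizontal; a² = 13, b² = 99.
c² = a² + b² = 112, so c = 4√7.
e = c/a = 4√7/√13 = 4√91/13.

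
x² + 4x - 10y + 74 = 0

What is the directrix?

Only x is squared. Complete the square in x: (x + 2)² = 10(y - 7).
Vertex (-2, 7); 4p = 10 so p = 5/2. Opens up.
Directrix is the horizontal line y = k − p = 7 − (5/2) = 9/2.

y = 9/2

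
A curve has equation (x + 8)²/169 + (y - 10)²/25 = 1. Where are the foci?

(-20, 10) and (4, 10)

Center (-8, 10). The larger denominator 169 sits under the x-term, so the major axis is horizontal; a² = 169, b² = 25.
c² = a² - b² = 169 - 25 = 144, so c = 12.
Foci lie on the horizontal axis through the center: (h ± c, k).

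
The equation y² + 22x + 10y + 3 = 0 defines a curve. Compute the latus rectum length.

22

Only y is squared. Complete the square in y: (y + 5)² = -22(x - 1).
Vertex (1, -5); 4p = -22 so p = -11/2. Opens left.
Latus rectum length = |4p| = 22.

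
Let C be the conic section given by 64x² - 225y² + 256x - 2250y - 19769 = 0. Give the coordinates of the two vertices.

Group the x- and y-terms: 64(x² + 4x) -225(y² + 10y) = 19769
Completing the square gives 64(x + 2)² -225(y + 5)² = 19769 + 256 - 5625 = 14400.
Divide by 14400: (x + 2)²/225 - (y + 5)²/64 = 1
Hyperbola, center (-2, -5), transverse axis horizontal; a² = 225, b² = 64.
a = 15. Vertices at (h ± a, k).

(-17, -5) and (13, -5)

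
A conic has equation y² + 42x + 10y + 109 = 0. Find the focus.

(-25/2, -5)

Only y is squared. Complete the square in y: (y + 5)² = -42(x + 2).
Vertex (-2, -5); 4p = -42 so p = -21/2. Opens left.
Focus is p units from the vertex along the axis: (h + p, k).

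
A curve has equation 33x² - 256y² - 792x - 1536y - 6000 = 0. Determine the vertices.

Group: 33(x² - 24x) -256(y² + 6y) = 6000
33(x - 12)² -256(y + 3)² = 6000 + 4752 - 2304 = 8448
Dividing both sides by 8448: (x - 12)²/256 - (y + 3)²/33 = 1
Hyperbola, center (12, -3), transverse axis horizontal; a² = 256, b² = 33.
a = 16. Vertices at (h ± a, k).

(-4, -3) and (28, -3)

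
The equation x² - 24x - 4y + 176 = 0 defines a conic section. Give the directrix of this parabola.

Only x is squared. Complete the square in x: (x - 12)² = 4(y - 8).
Vertex (12, 8); 4p = 4 so p = 1. Opens up.
Directrix is the horizontal line y = k − p = 8 − (1) = 7.

y = 7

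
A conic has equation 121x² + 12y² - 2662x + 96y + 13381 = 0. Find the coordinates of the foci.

Group: 121(x² - 22x) + 12(y² + 8y) = -13381
121(x - 11)² + 12(y + 4)² = -13381 + 14641 + 192 = 1452
Dividing both sides by 1452: (x - 11)²/12 + (y + 4)²/121 = 1
Ellipse, center (11, -4), major axis vertical; a² = 121, b² = 12.
c² = a² - b² = 121 - 12 = 109, so c = √109.
Foci lie on the vertical axis through the center: (h, k ± c).

(11, -4 - √109) and (11, -4 + √109)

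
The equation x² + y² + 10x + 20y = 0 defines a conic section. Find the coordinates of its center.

(x² + 10x) + (y² + 20y) = 0
Complete the square: (x + 5)² + (y + 10)² = 0 + 25 + 100 = 125
So (x + 5)² + (y + 10)² = 125.
Circle centered at (-5, -10) with r² = 125.

(-5, -10)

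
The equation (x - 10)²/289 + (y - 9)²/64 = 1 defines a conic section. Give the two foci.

(-5, 9) and (25, 9)

Center (10, 9). The larger denominator 289 sits under the x-term, so the major axis is horizontal; a² = 289, b² = 64.
c² = a² - b² = 289 - 64 = 225, so c = 15.
Foci lie on the horizontal axis through the center: (h ± c, k).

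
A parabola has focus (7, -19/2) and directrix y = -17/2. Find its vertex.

(7, -9)

The vertex is the midpoint between the focus and the directrix along the axis of symmetry.
Axis is vertical (directrix is horizontal). Vertex y-coordinate = (-19/2 + (-17/2))/2 = -9; x-coordinate = 7.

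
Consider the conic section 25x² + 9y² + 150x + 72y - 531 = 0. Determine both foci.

(-3, -12) and (-3, 4)

Group the x- and y-terms: 25(x² + 6x) + 9(y² + 8y) = 531
Completing the square gives 25(x + 3)² + 9(y + 4)² = 531 + 225 + 144 = 900.
Divide by 900: (x + 3)²/36 + (y + 4)²/100 = 1
Ellipse, center (-3, -4), major axis vertical; a² = 100, b² = 36.
c² = a² - b² = 100 - 36 = 64, so c = 8.
Foci lie on the vertical axis through the center: (h, k ± c).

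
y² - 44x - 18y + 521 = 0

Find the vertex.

Only y is squared. Complete the square in y: (y - 9)² = 44(x - 10).
Vertex (10, 9); 4p = 44 so p = 11. Opens right.

(10, 9)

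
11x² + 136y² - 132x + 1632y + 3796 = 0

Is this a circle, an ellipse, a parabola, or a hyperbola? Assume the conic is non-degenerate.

ellipse

No xy term. Coefficients of x² and y² are A = 11, C = 136.
A and C have the same sign but A ≠ C ⇒ ellipse.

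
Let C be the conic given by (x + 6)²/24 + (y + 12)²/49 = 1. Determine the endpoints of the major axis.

(-6, -19) and (-6, -5)

Center (-6, -12). The larger denominator 49 sits under the y-term, so the major axis is vertical; a² = 49, b² = 24.
a = 7. Vertices at (h, k ± a).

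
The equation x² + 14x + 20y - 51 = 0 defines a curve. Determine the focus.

Only x is squared. Complete the square in x: (x + 7)² = -20(y - 5).
Vertex (-7, 5); 4p = -20 so p = -5. Opens down.
Focus is p units from the vertex along the axis: (h, k + p).

(-7, 0)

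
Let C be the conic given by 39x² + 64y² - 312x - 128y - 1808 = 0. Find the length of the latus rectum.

39/4

Rearranging, 39(x² - 8x) + 64(y² - 2y) = 1808.
Complete the square: 39(x - 4)² + 64(y - 1)² = 1808 + 624 + 64 = 2496
Dividing both sides by 2496: (x - 4)²/64 + (y - 1)²/39 = 1
Ellipse, center (4, 1), major axis horizontal; a² = 64, b² = 39.
Latus rectum length = 2b²/a = 2·39/8 = 39/4.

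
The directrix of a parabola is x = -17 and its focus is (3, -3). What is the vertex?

The vertex is the midpoint between the focus and the directrix along the axis of symmetry.
Axis is horizontal (directrix is vertical). Vertex x-coordinate = (3 + (-17))/2 = -7; y-coordinate = -3.

(-7, -3)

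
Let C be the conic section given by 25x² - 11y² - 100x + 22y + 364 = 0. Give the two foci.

Group: 25(x² - 4x) -11(y² - 2y) = -364
25(x - 2)² -11(y - 1)² = -364 + 100 - 11 = -275
Divide by -275: (y - 1)²/25 - (x - 2)²/11 = 1
Hyperbola, center (2, 1), transverse axis vertical; a² = 25, b² = 11.
c² = a² + b² = 25 + 11 = 36, so c = 6.
Foci lie on the vertical axis through the center: (h, k ± c).

(2, -5) and (2, 7)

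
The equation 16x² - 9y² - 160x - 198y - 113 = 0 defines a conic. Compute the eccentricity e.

Group the x- and y-terms: 16(x² - 10x) -9(y² + 22y) = 113
Complete the square: 16(x - 5)² -9(y + 11)² = 113 + 400 - 1089 = -576
Dividing both sides by -576: (y + 11)²/64 - (x - 5)²/36 = 1
Hyperbola, center (5, -11), transverse axis vertical; a² = 64, b² = 36.
c² = a² + b² = 100, so c = 10.
e = c/a = 10/8 = 5/4.

e = 5/4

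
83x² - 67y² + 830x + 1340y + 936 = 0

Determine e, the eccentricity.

e = 5√498/83

Group: 83(x² + 10x) -67(y² - 20y) = -936
83(x + 5)² -67(y - 10)² = -936 + 2075 - 6700 = -5561
Dividing both sides by -5561: (y - 10)²/83 - (x + 5)²/67 = 1
Hyperbola, center (-5, 10), transverse axis vertical; a² = 83, b² = 67.
c² = a² + b² = 150, so c = 5√6.
e = c/a = 5√6/√83 = 5√498/83.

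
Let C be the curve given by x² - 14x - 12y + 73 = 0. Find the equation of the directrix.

Only x is squared. Complete the square in x: (x - 7)² = 12(y - 2).
Vertex (7, 2); 4p = 12 so p = 3. Opens up.
Directrix is the horizontal line y = k − p = 2 − (3) = -1.

y = -1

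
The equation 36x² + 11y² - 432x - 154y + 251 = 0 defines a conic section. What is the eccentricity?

e = 5/6

Collect terms: 36(x² - 12x) + 11(y² - 14y) = -251
Complete the square: 36(x - 6)² + 11(y - 7)² = -251 + 1296 + 539 = 1584
Divide through by 1584 to get (x - 6)²/44 + (y - 7)²/144 = 1.
Ellipse, center (6, 7), major axis vertical; a² = 144, b² = 44.
c² = a² - b² = 100, so c = 10.
e = c/a = 10/12 = 5/6.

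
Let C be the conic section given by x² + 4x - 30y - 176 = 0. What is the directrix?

y = -27/2

Only x is squared. Complete the square in x: (x + 2)² = 30(y + 6).
Vertex (-2, -6); 4p = 30 so p = 15/2. Opens up.
Directrix is the horizontal line y = k − p = -6 − (15/2) = -27/2.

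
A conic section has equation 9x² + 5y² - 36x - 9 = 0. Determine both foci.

Rearranging, 9(x² - 4x) + 5y² = 9.
9(x - 2)² + 5y² = 9 + 36 + 0 = 45
Dividing both sides by 45: (x - 2)²/5 + y²/9 = 1
Ellipse, center (2, 0), major axis vertical; a² = 9, b² = 5.
c² = a² - b² = 9 - 5 = 4, so c = 2.
Foci lie on the vertical axis through the center: (h, k ± c).

(2, -2) and (2, 2)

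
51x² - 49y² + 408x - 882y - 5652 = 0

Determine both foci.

Group: 51(x² + 8x) -49(y² + 18y) = 5652
Complete the square in x and y: 51(x + 4)² -49(y + 9)² = 5652 + 816 - 3969 = 2499
Dividing both sides by 2499: (x + 4)²/49 - (y + 9)²/51 = 1
Hyperbola, center (-4, -9), transverse axis horizontal; a² = 49, b² = 51.
c² = a² + b² = 49 + 51 = 100, so c = 10.
Foci lie on the horizontal axis through the center: (h ± c, k).

(-14, -9) and (6, -9)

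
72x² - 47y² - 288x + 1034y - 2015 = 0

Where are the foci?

(2, 11 - √119) and (2, 11 + √119)

Rearranging, 72(x² - 4x) -47(y² - 22y) = 2015.
Complete the square in x and y: 72(x - 2)² -47(y - 11)² = 2015 + 288 - 5687 = -3384
Divide through by -3384 to get (y - 11)²/72 - (x - 2)²/47 = 1.
Hyperbola, center (2, 11), transverse axis vertical; a² = 72, b² = 47.
c² = a² + b² = 72 + 47 = 119, so c = √119.
Foci lie on the vertical axis through the center: (h, k ± c).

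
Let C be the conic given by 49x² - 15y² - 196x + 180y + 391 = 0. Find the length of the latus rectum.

30/7

Group the x- and y-terms: 49(x² - 4x) -15(y² - 12y) = -391
49(x - 2)² -15(y - 6)² = -391 + 196 - 540 = -735
Divide by -735: (y - 6)²/49 - (x - 2)²/15 = 1
Hyperbola, center (2, 6), transverse axis vertical; a² = 49, b² = 15.
Latus rectum length = 2b²/a = 2·15/7 = 30/7.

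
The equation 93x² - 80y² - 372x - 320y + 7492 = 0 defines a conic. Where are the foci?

(2, -2 - √173) and (2, -2 + √173)

Collect terms: 93(x² - 4x) -80(y² + 4y) = -7492
Complete the square in x and y: 93(x - 2)² -80(y + 2)² = -7492 + 372 - 320 = -7440
Divide through by -7440 to get (y + 2)²/93 - (x - 2)²/80 = 1.
Hyperbola, center (2, -2), transverse axis vertical; a² = 93, b² = 80.
c² = a² + b² = 93 + 80 = 173, so c = √173.
Foci lie on the vertical axis through the center: (h, k ± c).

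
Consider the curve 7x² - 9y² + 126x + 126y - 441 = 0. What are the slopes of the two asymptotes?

√7/3 and -√7/3

Collect terms: 7(x² + 18x) -9(y² - 14y) = 441
Completing the square gives 7(x + 9)² -9(y - 7)² = 441 + 567 - 441 = 567.
Divide by 567: (x + 9)²/81 - (y - 7)²/63 = 1
Hyperbola, center (-9, 7), transverse axis horizontal; a² = 81, b² = 63.
For a horizontal hyperbola the asymptotes have slope ±b/a.
Here that is ±3√7/9 = ±√7/3.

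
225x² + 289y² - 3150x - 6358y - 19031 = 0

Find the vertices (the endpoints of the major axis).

(-10, 11) and (24, 11)

Rearranging, 225(x² - 14x) + 289(y² - 22y) = 19031.
Completing the square gives 225(x - 7)² + 289(y - 11)² = 19031 + 11025 + 34969 = 65025.
Divide through by 65025 to get (x - 7)²/289 + (y - 11)²/225 = 1.
Ellipse, center (7, 11), major axis horizontal; a² = 289, b² = 225.
a = 17. Vertices at (h ± a, k).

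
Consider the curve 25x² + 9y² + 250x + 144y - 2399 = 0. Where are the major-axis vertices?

Rearranging, 25(x² + 10x) + 9(y² + 16y) = 2399.
Complete the square: 25(x + 5)² + 9(y + 8)² = 2399 + 625 + 576 = 3600
Divide through by 3600 to get (x + 5)²/144 + (y + 8)²/400 = 1.
Ellipse, center (-5, -8), major axis vertical; a² = 400, b² = 144.
a = 20. Vertices at (h, k ± a).

(-5, -28) and (-5, 12)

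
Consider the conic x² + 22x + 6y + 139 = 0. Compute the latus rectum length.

Only x is squared. Complete the square in x: (x + 11)² = -6(y + 3).
Vertex (-11, -3); 4p = -6 so p = -3/2. Opens down.
Latus rectum length = |4p| = 6.

6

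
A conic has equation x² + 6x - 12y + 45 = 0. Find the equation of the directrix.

Only x is squared. Complete the square in x: (x + 3)² = 12(y - 3).
Vertex (-3, 3); 4p = 12 so p = 3. Opens up.
Directrix is the horizontal line y = k − p = 3 − (3) = 0.

y = 0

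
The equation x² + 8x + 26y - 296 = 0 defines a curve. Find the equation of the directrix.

Only x is squared. Complete the square in x: (x + 4)² = -26(y - 12).
Vertex (-4, 12); 4p = -26 so p = -13/2. Opens down.
Directrix is the horizontal line y = k − p = 12 − (-13/2) = 37/2.

y = 37/2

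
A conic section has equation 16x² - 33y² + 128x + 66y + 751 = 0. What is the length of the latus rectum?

33/2

Rearranging, 16(x² + 8x) -33(y² - 2y) = -751.
Complete the square: 16(x + 4)² -33(y - 1)² = -751 + 256 - 33 = -528
Divide by -528: (y - 1)²/16 - (x + 4)²/33 = 1
Hyperbola, center (-4, 1), transverse axis vertical; a² = 16, b² = 33.
Latus rectum length = 2b²/a = 2·33/4 = 33/2.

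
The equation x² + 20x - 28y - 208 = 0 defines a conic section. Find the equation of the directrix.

y = -18

Only x is squared. Complete the square in x: (x + 10)² = 28(y + 11).
Vertex (-10, -11); 4p = 28 so p = 7. Opens up.
Directrix is the horizontal line y = k − p = -11 − (7) = -18.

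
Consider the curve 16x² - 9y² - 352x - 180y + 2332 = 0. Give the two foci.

Collect terms: 16(x² - 22x) -9(y² + 20y) = -2332
Complete the square: 16(x - 11)² -9(y + 10)² = -2332 + 1936 - 900 = -1296
Dividing both sides by -1296: (y + 10)²/144 - (x - 11)²/81 = 1
Hyperbola, center (11, -10), transverse axis vertical; a² = 144, b² = 81.
c² = a² + b² = 144 + 81 = 225, so c = 15.
Foci lie on the vertical axis through the center: (h, k ± c).

(11, -25) and (11, 5)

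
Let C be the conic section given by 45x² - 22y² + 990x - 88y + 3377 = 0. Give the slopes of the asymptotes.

Group: 45(x² + 22x) -22(y² + 4y) = -3377
Completing the square gives 45(x + 11)² -22(y + 2)² = -3377 + 5445 - 88 = 1980.
Divide through by 1980 to get (x + 11)²/44 - (y + 2)²/90 = 1.
Hyperbola, center (-11, -2), transverse axis horizontal; a² = 44, b² = 90.
For a horizontal hyperbola the asymptotes have slope ±b/a.
Here that is ±3√10/2√11 = ±3√110/22.

3√110/22 and -3√110/22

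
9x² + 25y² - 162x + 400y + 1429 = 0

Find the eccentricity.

e = 4/5

Collect terms: 9(x² - 18x) + 25(y² + 16y) = -1429
9(x - 9)² + 25(y + 8)² = -1429 + 729 + 1600 = 900
Divide by 900: (x - 9)²/100 + (y + 8)²/36 = 1
Ellipse, center (9, -8), major axis horizontal; a² = 100, b² = 36.
c² = a² - b² = 64, so c = 8.
e = c/a = 8/10 = 4/5.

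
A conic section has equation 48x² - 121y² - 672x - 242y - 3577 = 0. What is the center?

(7, -1)

Rearranging, 48(x² - 14x) -121(y² + 2y) = 3577.
Complete the square: 48(x - 7)² -121(y + 1)² = 3577 + 2352 - 121 = 5808
Dividing both sides by 5808: (x - 7)²/121 - (y + 1)²/48 = 1
Hyperbola with center (7, -1).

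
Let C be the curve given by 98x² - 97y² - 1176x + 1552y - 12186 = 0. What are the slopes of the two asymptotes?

7√194/97 and -7√194/97

Collect terms: 98(x² - 12x) -97(y² - 16y) = 12186
Complete the square: 98(x - 6)² -97(y - 8)² = 12186 + 3528 - 6208 = 9506
Dividing both sides by 9506: (x - 6)²/97 - (y - 8)²/98 = 1
Hyperbola, center (6, 8), transverse axis horizontal; a² = 97, b² = 98.
For a horizontal hyperbola the asymptotes have slope ±b/a.
Here that is ±7√2/√97 = ±7√194/97.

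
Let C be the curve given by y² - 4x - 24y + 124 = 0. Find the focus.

Only y is squared. Complete the square in y: (y - 12)² = 4(x + 5).
Vertex (-5, 12); 4p = 4 so p = 1. Opens right.
Focus is p units from the vertex along the axis: (h + p, k).

(-4, 12)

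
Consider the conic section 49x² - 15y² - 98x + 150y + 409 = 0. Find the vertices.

49(x² - 2x) -15(y² - 10y) = -409
Complete the square in x and y: 49(x - 1)² -15(y - 5)² = -409 + 49 - 375 = -735
Divide through by -735 to get (y - 5)²/49 - (x - 1)²/15 = 1.
Hyperbola, center (1, 5), transverse axis vertical; a² = 49, b² = 15.
a = 7. Vertices at (h, k ± a).

(1, -2) and (1, 12)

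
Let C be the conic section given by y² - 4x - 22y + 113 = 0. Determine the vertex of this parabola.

(-2, 11)

Only y is squared. Complete the square in y: (y - 11)² = 4(x + 2).
Vertex (-2, 11); 4p = 4 so p = 1. Opens right.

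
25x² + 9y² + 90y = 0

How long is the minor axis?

6

Group the x- and y-terms: 25x² + 9(y² + 10y) = 0
Complete the square: 25x² + 9(y + 5)² = 0 + 0 + 225 = 225
Dividing both sides by 225: x²/9 + (y + 5)²/25 = 1
Ellipse, center (0, -5), major axis vertical; a² = 25, b² = 9.
b² = 9 so b = 3; the minor axis has length 2b = 6.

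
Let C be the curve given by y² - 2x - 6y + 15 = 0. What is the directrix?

Only y is squared. Complete the square in y: (y - 3)² = 2(x - 3).
Vertex (3, 3); 4p = 2 so p = 1/2. Opens right.
Directrix is the vertical line x = h − p = 3 − (1/2) = 5/2.

x = 5/2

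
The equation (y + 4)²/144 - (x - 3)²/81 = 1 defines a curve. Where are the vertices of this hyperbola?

(3, -16) and (3, 8)

Center (3, -4). The positive term is the y-term, so the transverse axis is vertical; a² = 144, b² = 81.
a = 12. Vertices at (h, k ± a).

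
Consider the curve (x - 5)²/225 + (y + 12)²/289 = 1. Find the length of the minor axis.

30

Center (5, -12). The larger denominator 289 sits under the y-term, so the major axis is vertical; a² = 289, b² = 225.
b² = 225 so b = 15; the minor axis has length 2b = 30.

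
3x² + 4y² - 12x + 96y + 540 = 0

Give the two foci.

3(x² - 4x) + 4(y² + 24y) = -540
3(x - 2)² + 4(y + 12)² = -540 + 12 + 576 = 48
Dividing both sides by 48: (x - 2)²/16 + (y + 12)²/12 = 1
Ellipse, center (2, -12), major axis horizontal; a² = 16, b² = 12.
c² = a² - b² = 16 - 12 = 4, so c = 2.
Foci lie on the horizontal axis through the center: (h ± c, k).

(0, -12) and (4, -12)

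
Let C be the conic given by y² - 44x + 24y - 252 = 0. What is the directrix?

x = -20

Only y is squared. Complete the square in y: (y + 12)² = 44(x + 9).
Vertex (-9, -12); 4p = 44 so p = 11. Opens right.
Directrix is the vertical line x = h − p = -9 − (11) = -20.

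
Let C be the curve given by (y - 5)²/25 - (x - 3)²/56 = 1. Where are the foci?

(3, -4) and (3, 14)

Center (3, 5). The positive term is the y-term, so the transverse axis is vertical; a² = 25, b² = 56.
c² = a² + b² = 25 + 56 = 81, so c = 9.
Foci lie on the vertical axis through the center: (h, k ± c).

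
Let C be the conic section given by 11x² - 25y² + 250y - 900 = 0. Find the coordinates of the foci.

(-6, 5) and (6, 5)

Group the x- and y-terms: 11x² -25(y² - 10y) = 900
Complete the square in x and y: 11x² -25(y - 5)² = 900 + 0 - 625 = 275
Divide through by 275 to get x²/25 - (y - 5)²/11 = 1.
Hyperbola, center (0, 5), transverse axis horizontal; a² = 25, b² = 11.
c² = a² + b² = 25 + 11 = 36, so c = 6.
Foci lie on the horizontal axis through the center: (h ± c, k).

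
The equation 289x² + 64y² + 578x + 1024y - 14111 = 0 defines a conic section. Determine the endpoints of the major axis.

(-1, -25) and (-1, 9)

Group the x- and y-terms: 289(x² + 2x) + 64(y² + 16y) = 14111
289(x + 1)² + 64(y + 8)² = 14111 + 289 + 4096 = 18496
Divide through by 18496 to get (x + 1)²/64 + (y + 8)²/289 = 1.
Ellipse, center (-1, -8), major axis vertical; a² = 289, b² = 64.
a = 17. Vertices at (h, k ± a).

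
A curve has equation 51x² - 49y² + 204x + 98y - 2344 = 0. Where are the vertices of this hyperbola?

Group the x- and y-terms: 51(x² + 4x) -49(y² - 2y) = 2344
Complete the square: 51(x + 2)² -49(y - 1)² = 2344 + 204 - 49 = 2499
Divide through by 2499 to get (x + 2)²/49 - (y - 1)²/51 = 1.
Hyperbola, center (-2, 1), transverse axis horizontal; a² = 49, b² = 51.
a = 7. Vertices at (h ± a, k).

(-9, 1) and (5, 1)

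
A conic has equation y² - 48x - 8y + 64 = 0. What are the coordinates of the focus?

(13, 4)

Only y is squared. Complete the square in y: (y - 4)² = 48(x - 1).
Vertex (1, 4); 4p = 48 so p = 12. Opens right.
Focus is p units from the vertex along the axis: (h + p, k).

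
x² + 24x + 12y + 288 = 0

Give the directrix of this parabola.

Only x is squared. Complete the square in x: (x + 12)² = -12(y + 12).
Vertex (-12, -12); 4p = -12 so p = -3. Opens down.
Directrix is the horizontal line y = k − p = -12 − (-3) = -9.

y = -9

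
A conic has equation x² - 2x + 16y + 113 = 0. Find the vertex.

(1, -7)

Only x is squared. Complete the square in x: (x - 1)² = -16(y + 7).
Vertex (1, -7); 4p = -16 so p = -4. Opens down.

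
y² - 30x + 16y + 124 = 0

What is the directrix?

x = -11/2

Only y is squared. Complete the square in y: (y + 8)² = 30(x - 2).
Vertex (2, -8); 4p = 30 so p = 15/2. Opens right.
Directrix is the vertical line x = h − p = 2 − (15/2) = -11/2.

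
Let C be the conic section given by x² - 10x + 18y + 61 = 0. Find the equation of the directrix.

y = 5/2

Only x is squared. Complete the square in x: (x - 5)² = -18(y + 2).
Vertex (5, -2); 4p = -18 so p = -9/2. Opens down.
Directrix is the horizontal line y = k − p = -2 − (-9/2) = 5/2.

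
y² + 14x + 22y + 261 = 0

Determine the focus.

Only y is squared. Complete the square in y: (y + 11)² = -14(x + 10).
Vertex (-10, -11); 4p = -14 so p = -7/2. Opens left.
Focus is p units from the vertex along the axis: (h + p, k).

(-27/2, -11)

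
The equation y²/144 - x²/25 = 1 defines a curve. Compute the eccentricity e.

Center (0, 0). The positive term is the y-term, so the transverse axis is vertical; a² = 144, b² = 25.
c² = a² + b² = 169, so c = 13.
e = c/a = 13/12.

e = 13/12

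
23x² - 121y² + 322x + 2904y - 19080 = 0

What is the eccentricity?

e = 12/11

Rearranging, 23(x² + 14x) -121(y² - 24y) = 19080.
23(x + 7)² -121(y - 12)² = 19080 + 1127 - 17424 = 2783
Divide by 2783: (x + 7)²/121 - (y - 12)²/23 = 1
Hyperbola, center (-7, 12), transverse axis horizontal; a² = 121, b² = 23.
c² = a² + b² = 144, so c = 12.
e = c/a = 12/11.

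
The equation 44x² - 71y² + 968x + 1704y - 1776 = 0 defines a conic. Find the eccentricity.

e = √1265/22

Collect terms: 44(x² + 22x) -71(y² - 24y) = 1776
Complete the square: 44(x + 11)² -71(y - 12)² = 1776 + 5324 - 10224 = -3124
Divide by -3124: (y - 12)²/44 - (x + 11)²/71 = 1
Hyperbola, center (-11, 12), transverse axis vertical; a² = 44, b² = 71.
c² = a² + b² = 115, so c = √115.
e = c/a = √115/2√11 = √1265/22.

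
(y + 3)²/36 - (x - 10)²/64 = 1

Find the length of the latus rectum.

64/3

Center (10, -3). The positive term is the y-term, so the transverse axis is vertical; a² = 36, b² = 64.
Latus rectum length = 2b²/a = 2·64/6 = 64/3.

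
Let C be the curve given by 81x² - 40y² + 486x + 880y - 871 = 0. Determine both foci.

81(x² + 6x) -40(y² - 22y) = 871
Complete the square in x and y: 81(x + 3)² -40(y - 11)² = 871 + 729 - 4840 = -3240
Dividing both sides by -3240: (y - 11)²/81 - (x + 3)²/40 = 1
Hyperbola, center (-3, 11), transverse axis vertical; a² = 81, b² = 40.
c² = a² + b² = 81 + 40 = 121, so c = 11.
Foci lie on the vertical axis through the center: (h, k ± c).

(-3, 0) and (-3, 22)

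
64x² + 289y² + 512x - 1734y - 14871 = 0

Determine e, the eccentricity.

e = 15/17

Collect terms: 64(x² + 8x) + 289(y² - 6y) = 14871
Complete the square in x and y: 64(x + 4)² + 289(y - 3)² = 14871 + 1024 + 2601 = 18496
Divide through by 18496 to get (x + 4)²/289 + (y - 3)²/64 = 1.
Ellipse, center (-4, 3), major axis horizontal; a² = 289, b² = 64.
c² = a² - b² = 225, so c = 15.
e = c/a = 15/17.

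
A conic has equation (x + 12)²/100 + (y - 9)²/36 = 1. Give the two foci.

(-20, 9) and (-4, 9)

Center (-12, 9). The larger denominator 100 sits under the x-term, so the major axis is horizontal; a² = 100, b² = 36.
c² = a² - b² = 100 - 36 = 64, so c = 8.
Foci lie on the horizontal axis through the center: (h ± c, k).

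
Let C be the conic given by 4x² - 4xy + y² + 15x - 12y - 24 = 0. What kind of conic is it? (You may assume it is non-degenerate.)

A = 4, B = -4, C = 1.
Discriminant B² − 4AC = (-4)² − 4·4·1 = 0.
B² − 4AC = 0 ⇒ parabola.

parabola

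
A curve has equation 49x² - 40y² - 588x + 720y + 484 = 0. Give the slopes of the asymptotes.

49(x² - 12x) -40(y² - 18y) = -484
Complete the square in x and y: 49(x - 6)² -40(y - 9)² = -484 + 1764 - 3240 = -1960
Divide through by -1960 to get (y - 9)²/49 - (x - 6)²/40 = 1.
Hyperbola, center (6, 9), transverse axis vertical; a² = 49, b² = 40.
For a vertical hyperbola the asymptotes have slope ±a/b.
Here that is ±7/2√10 = ±7√10/20.

7√10/20 and -7√10/20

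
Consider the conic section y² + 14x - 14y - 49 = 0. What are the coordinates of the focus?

Only y is squared. Complete the square in y: (y - 7)² = -14(x - 7).
Vertex (7, 7); 4p = -14 so p = -7/2. Opens left.
Focus is p units from the vertex along the axis: (h + p, k).

(7/2, 7)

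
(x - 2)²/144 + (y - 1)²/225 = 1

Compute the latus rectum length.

Center (2, 1). The larger denominator 225 sits under the y-term, so the major axis is vertical; a² = 225, b² = 144.
Latus rectum length = 2b²/a = 2·144/15 = 96/5.

96/5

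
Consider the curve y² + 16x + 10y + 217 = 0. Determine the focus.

(-16, -5)

Only y is squared. Complete the square in y: (y + 5)² = -16(x + 12).
Vertex (-12, -5); 4p = -16 so p = -4. Opens left.
Focus is p units from the vertex along the axis: (h + p, k).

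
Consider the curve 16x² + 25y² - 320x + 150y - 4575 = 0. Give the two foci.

Group: 16(x² - 20x) + 25(y² + 6y) = 4575
Complete the square: 16(x - 10)² + 25(y + 3)² = 4575 + 1600 + 225 = 6400
Divide by 6400: (x - 10)²/400 + (y + 3)²/256 = 1
Ellipse, center (10, -3), major axis horizontal; a² = 400, b² = 256.
c² = a² - b² = 400 - 256 = 144, so c = 12.
Foci lie on the horizontal axis through the center: (h ± c, k).

(-2, -3) and (22, -3)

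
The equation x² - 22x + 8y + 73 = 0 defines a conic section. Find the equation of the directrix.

y = 8

Only x is squared. Complete the square in x: (x - 11)² = -8(y - 6).
Vertex (11, 6); 4p = -8 so p = -2. Opens down.
Directrix is the horizontal line y = k − p = 6 − (-2) = 8.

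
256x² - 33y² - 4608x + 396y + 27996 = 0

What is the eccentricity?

e = 17/16

256(x² - 18x) -33(y² - 12y) = -27996
Completing the square gives 256(x - 9)² -33(y - 6)² = -27996 + 20736 - 1188 = -8448.
Dividing both sides by -8448: (y - 6)²/256 - (x - 9)²/33 = 1
Hyperbola, center (9, 6), transverse axis vertical; a² = 256, b² = 33.
c² = a² + b² = 289, so c = 17.
e = c/a = 17/16.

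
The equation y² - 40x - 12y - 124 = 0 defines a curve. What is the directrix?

Only y is squared. Complete the square in y: (y - 6)² = 40(x + 4).
Vertex (-4, 6); 4p = 40 so p = 10. Opens right.
Directrix is the vertical line x = h − p = -4 − (10) = -14.

x = -14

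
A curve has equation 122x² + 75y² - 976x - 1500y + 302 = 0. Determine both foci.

Rearranging, 122(x² - 8x) + 75(y² - 20y) = -302.
122(x - 4)² + 75(y - 10)² = -302 + 1952 + 7500 = 9150
Divide through by 9150 to get (x - 4)²/75 + (y - 10)²/122 = 1.
Ellipse, center (4, 10), major axis vertical; a² = 122, b² = 75.
c² = a² - b² = 122 - 75 = 47, so c = √47.
Foci lie on the vertical axis through the center: (h, k ± c).

(4, 10 - √47) and (4, 10 + √47)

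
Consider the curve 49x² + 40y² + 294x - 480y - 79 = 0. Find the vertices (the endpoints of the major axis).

(-3, -1) and (-3, 13)

Group the x- and y-terms: 49(x² + 6x) + 40(y² - 12y) = 79
Complete the square in x and y: 49(x + 3)² + 40(y - 6)² = 79 + 441 + 1440 = 1960
Divide by 1960: (x + 3)²/40 + (y - 6)²/49 = 1
Ellipse, center (-3, 6), major axis vertical; a² = 49, b² = 40.
a = 7. Vertices at (h, k ± a).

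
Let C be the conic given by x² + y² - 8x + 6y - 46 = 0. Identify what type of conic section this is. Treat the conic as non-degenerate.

No xy term. Coefficients of x² and y² are A = 1, C = 1.
A = C (same sign) ⇒ circle.

circle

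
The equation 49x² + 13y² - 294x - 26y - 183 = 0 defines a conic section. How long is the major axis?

Collect terms: 49(x² - 6x) + 13(y² - 2y) = 183
49(x - 3)² + 13(y - 1)² = 183 + 441 + 13 = 637
Dividing both sides by 637: (x - 3)²/13 + (y - 1)²/49 = 1
Ellipse, center (3, 1), major axis vertical; a² = 49, b² = 13.
a² = 49 so a = 7; the major axis has length 2a = 14.

14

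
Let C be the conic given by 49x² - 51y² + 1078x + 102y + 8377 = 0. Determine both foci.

Group: 49(x² + 22x) -51(y² - 2y) = -8377
Complete the square: 49(x + 11)² -51(y - 1)² = -8377 + 5929 - 51 = -2499
Divide by -2499: (y - 1)²/49 - (x + 11)²/51 = 1
Hyperbola, center (-11, 1), transverse axis vertical; a² = 49, b² = 51.
c² = a² + b² = 49 + 51 = 100, so c = 10.
Foci lie on the vertical axis through the center: (h, k ± c).

(-11, -9) and (-11, 11)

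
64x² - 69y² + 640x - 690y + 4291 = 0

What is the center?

64(x² + 10x) -69(y² + 10y) = -4291
Complete the square: 64(x + 5)² -69(y + 5)² = -4291 + 1600 - 1725 = -4416
Divide through by -4416 to get (y + 5)²/64 - (x + 5)²/69 = 1.
Hyperbola with center (-5, -5).

(-5, -5)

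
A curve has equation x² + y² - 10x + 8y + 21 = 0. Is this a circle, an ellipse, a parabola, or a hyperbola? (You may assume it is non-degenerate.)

circle

No xy term. Coefficients of x² and y² are A = 1, C = 1.
A = C (same sign) ⇒ circle.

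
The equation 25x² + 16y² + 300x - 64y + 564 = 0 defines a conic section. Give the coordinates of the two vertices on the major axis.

Rearranging, 25(x² + 12x) + 16(y² - 4y) = -564.
Complete the square: 25(x + 6)² + 16(y - 2)² = -564 + 900 + 64 = 400
Divide by 400: (x + 6)²/16 + (y - 2)²/25 = 1
Ellipse, center (-6, 2), major axis vertical; a² = 25, b² = 16.
a = 5. Vertices at (h, k ± a).

(-6, -3) and (-6, 7)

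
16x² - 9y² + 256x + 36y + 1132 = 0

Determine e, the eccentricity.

Rearranging, 16(x² + 16x) -9(y² - 4y) = -1132.
Complete the square: 16(x + 8)² -9(y - 2)² = -1132 + 1024 - 36 = -144
Divide by -144: (y - 2)²/16 - (x + 8)²/9 = 1
Hyperbola, center (-8, 2), transverse axis vertical; a² = 16, b² = 9.
c² = a² + b² = 25, so c = 5.
e = c/a = 5/4.

e = 5/4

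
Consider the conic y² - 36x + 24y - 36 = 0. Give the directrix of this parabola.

Only y is squared. Complete the square in y: (y + 12)² = 36(x + 5).
Vertex (-5, -12); 4p = 36 so p = 9. Opens right.
Directrix is the vertical line x = h − p = -5 − (9) = -14.

x = -14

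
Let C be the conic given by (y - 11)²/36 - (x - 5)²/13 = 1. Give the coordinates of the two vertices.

Center (5, 11). The positive term is the y-term, so the transverse axis is vertical; a² = 36, b² = 13.
a = 6. Vertices at (h, k ± a).

(5, 5) and (5, 17)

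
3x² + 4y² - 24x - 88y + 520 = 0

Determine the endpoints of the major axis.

Collect terms: 3(x² - 8x) + 4(y² - 22y) = -520
Complete the square in x and y: 3(x - 4)² + 4(y - 11)² = -520 + 48 + 484 = 12
Divide through by 12 to get (x - 4)²/4 + (y - 11)²/3 = 1.
Ellipse, center (4, 11), major axis horizontal; a² = 4, b² = 3.
a = 2. Vertices at (h ± a, k).

(2, 11) and (6, 11)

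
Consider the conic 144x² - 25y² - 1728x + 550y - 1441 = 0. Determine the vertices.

(1, 11) and (11, 11)

Rearranging, 144(x² - 12x) -25(y² - 22y) = 1441.
Completing the square gives 144(x - 6)² -25(y - 11)² = 1441 + 5184 - 3025 = 3600.
Divide through by 3600 to get (x - 6)²/25 - (y - 11)²/144 = 1.
Hyperbola, center (6, 11), transverse axis horizontal; a² = 25, b² = 144.
a = 5. Vertices at (h ± a, k).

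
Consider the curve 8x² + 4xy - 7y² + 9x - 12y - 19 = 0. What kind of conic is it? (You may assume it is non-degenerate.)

hyperbola

A = 8, B = 4, C = -7.
Discriminant B² − 4AC = 4² − 4·8·(-7) = 240.
B² − 4AC > 0 ⇒ hyperbola.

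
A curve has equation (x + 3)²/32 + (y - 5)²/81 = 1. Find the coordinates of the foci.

Center (-3, 5). The larger denominator 81 sits under the y-term, so the major axis is vertical; a² = 81, b² = 32.
c² = a² - b² = 81 - 32 = 49, so c = 7.
Foci lie on the vertical axis through the center: (h, k ± c).

(-3, -2) and (-3, 12)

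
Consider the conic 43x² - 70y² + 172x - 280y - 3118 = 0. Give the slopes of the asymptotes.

√3010/70 and -√3010/70

43(x² + 4x) -70(y² + 4y) = 3118
Complete the square: 43(x + 2)² -70(y + 2)² = 3118 + 172 - 280 = 3010
Divide through by 3010 to get (x + 2)²/70 - (y + 2)²/43 = 1.
Hyperbola, center (-2, -2), transverse axis horizontal; a² = 70, b² = 43.
For a horizontal hyperbola the asymptotes have slope ±b/a.
Here that is ±√43/√70 = ±√3010/70.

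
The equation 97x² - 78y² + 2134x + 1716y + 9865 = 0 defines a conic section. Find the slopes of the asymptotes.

√7566/78 and -√7566/78

Rearranging, 97(x² + 22x) -78(y² - 22y) = -9865.
Complete the square in x and y: 97(x + 11)² -78(y - 11)² = -9865 + 11737 - 9438 = -7566
Dividing both sides by -7566: (y - 11)²/97 - (x + 11)²/78 = 1
Hyperbola, center (-11, 11), transverse axis vertical; a² = 97, b² = 78.
For a vertical hyperbola the asymptotes have slope ±a/b.
Here that is ±√97/√78 = ±√7566/78.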